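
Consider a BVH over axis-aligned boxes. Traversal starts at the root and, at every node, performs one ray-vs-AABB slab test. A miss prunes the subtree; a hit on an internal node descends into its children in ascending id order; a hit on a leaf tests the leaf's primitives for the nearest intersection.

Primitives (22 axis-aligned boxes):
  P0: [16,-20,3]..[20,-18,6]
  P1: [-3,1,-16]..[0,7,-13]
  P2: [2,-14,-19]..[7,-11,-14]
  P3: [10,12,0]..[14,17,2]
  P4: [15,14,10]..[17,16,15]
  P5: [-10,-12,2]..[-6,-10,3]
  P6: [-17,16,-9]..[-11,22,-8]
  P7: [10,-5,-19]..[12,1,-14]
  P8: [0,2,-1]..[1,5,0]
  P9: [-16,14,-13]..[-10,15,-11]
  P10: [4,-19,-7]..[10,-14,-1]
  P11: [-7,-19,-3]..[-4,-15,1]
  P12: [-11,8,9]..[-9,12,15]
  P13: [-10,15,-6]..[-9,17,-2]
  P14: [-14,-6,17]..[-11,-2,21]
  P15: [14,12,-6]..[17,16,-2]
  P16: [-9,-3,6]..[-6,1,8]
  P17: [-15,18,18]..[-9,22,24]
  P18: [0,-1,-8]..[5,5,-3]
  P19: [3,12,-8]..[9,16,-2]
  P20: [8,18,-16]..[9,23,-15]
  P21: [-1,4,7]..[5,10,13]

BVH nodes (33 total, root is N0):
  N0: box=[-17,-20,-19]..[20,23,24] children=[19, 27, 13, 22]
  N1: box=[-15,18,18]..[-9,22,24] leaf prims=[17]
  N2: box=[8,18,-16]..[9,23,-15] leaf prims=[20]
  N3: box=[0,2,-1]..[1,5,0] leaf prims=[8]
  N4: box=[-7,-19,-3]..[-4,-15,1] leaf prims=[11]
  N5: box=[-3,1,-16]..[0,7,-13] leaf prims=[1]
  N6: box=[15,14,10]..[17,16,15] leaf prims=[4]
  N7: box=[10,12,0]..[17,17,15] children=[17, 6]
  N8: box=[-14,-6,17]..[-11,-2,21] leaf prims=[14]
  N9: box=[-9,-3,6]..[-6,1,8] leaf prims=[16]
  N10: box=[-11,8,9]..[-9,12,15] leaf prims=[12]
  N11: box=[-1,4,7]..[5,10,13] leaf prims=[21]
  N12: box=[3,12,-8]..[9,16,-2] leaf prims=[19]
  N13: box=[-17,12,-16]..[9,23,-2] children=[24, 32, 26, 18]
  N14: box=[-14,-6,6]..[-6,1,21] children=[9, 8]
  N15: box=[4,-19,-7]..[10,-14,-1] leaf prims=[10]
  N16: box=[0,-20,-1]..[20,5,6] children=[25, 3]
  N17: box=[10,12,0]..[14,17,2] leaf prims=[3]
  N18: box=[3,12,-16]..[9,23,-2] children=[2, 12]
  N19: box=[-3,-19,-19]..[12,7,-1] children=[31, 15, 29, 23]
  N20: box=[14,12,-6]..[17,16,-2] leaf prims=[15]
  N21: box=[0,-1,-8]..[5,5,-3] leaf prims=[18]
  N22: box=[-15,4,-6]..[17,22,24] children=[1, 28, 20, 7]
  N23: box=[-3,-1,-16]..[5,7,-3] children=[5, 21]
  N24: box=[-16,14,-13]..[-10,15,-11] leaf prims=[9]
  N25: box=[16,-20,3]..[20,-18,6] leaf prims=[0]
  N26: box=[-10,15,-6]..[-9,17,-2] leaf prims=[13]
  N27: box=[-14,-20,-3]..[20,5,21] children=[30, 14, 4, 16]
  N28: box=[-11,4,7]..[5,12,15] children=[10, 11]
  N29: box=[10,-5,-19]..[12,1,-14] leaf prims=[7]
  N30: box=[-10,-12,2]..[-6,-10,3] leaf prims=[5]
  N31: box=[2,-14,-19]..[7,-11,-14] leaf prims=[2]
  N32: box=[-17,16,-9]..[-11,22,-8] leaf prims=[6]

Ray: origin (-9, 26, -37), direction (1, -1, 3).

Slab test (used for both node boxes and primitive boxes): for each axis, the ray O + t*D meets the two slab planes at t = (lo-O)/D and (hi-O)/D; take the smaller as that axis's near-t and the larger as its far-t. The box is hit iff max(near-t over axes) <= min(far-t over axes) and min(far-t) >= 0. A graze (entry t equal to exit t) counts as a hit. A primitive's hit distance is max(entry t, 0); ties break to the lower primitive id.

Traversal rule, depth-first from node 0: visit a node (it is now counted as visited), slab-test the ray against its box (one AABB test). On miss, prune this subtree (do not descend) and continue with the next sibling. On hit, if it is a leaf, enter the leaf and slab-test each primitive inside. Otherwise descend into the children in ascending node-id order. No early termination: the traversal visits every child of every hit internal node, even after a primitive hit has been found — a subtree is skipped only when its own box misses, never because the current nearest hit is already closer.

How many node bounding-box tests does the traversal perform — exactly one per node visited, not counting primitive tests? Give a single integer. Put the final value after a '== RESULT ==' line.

Trace the traversal:
N0 x:[-8,29] y:[3,46] z:[6,61/3] -> hit [6,61/3], descend [13, 19, 22, 27]
  N13 x:[-8,18] y:[3,14] z:[7,35/3] -> hit [7,35/3], descend [18, 24, 26, 32]
    N18 x:[12,18] y:[3,14] z:[7,35/3] -> miss, prune
    N24 x:[-7,-1] y:[11,12] z:[8,26/3] -> miss, prune
    N26 x:[-1,0] y:[9,11] z:[31/3,35/3] -> miss, prune
    N32 x:[-8,-2] y:[4,10] z:[28/3,29/3] -> miss, prune
  N19 x:[6,21] y:[19,45] z:[6,12] -> miss, prune
  N22 x:[-6,26] y:[4,22] z:[31/3,61/3] -> hit [31/3,61/3], descend [1, 7, 20, 28]
    N1 x:[-6,0] y:[4,8] z:[55/3,61/3] -> miss, prune
    N7 x:[19,26] y:[9,14] z:[37/3,52/3] -> miss, prune
    N20 x:[23,26] y:[10,14] z:[31/3,35/3] -> miss, prune
    N28 x:[-2,14] y:[14,22] z:[44/3,52/3] -> miss, prune
  N27 x:[-5,29] y:[21,46] z:[34/3,58/3] -> miss, prune

13 AABB tests over nodes [0, 13, 18, 24, 26, 32, 19, 22, 1, 7, 20, 28, 27]; 0 leaves entered; closest miss.

== RESULT ==
13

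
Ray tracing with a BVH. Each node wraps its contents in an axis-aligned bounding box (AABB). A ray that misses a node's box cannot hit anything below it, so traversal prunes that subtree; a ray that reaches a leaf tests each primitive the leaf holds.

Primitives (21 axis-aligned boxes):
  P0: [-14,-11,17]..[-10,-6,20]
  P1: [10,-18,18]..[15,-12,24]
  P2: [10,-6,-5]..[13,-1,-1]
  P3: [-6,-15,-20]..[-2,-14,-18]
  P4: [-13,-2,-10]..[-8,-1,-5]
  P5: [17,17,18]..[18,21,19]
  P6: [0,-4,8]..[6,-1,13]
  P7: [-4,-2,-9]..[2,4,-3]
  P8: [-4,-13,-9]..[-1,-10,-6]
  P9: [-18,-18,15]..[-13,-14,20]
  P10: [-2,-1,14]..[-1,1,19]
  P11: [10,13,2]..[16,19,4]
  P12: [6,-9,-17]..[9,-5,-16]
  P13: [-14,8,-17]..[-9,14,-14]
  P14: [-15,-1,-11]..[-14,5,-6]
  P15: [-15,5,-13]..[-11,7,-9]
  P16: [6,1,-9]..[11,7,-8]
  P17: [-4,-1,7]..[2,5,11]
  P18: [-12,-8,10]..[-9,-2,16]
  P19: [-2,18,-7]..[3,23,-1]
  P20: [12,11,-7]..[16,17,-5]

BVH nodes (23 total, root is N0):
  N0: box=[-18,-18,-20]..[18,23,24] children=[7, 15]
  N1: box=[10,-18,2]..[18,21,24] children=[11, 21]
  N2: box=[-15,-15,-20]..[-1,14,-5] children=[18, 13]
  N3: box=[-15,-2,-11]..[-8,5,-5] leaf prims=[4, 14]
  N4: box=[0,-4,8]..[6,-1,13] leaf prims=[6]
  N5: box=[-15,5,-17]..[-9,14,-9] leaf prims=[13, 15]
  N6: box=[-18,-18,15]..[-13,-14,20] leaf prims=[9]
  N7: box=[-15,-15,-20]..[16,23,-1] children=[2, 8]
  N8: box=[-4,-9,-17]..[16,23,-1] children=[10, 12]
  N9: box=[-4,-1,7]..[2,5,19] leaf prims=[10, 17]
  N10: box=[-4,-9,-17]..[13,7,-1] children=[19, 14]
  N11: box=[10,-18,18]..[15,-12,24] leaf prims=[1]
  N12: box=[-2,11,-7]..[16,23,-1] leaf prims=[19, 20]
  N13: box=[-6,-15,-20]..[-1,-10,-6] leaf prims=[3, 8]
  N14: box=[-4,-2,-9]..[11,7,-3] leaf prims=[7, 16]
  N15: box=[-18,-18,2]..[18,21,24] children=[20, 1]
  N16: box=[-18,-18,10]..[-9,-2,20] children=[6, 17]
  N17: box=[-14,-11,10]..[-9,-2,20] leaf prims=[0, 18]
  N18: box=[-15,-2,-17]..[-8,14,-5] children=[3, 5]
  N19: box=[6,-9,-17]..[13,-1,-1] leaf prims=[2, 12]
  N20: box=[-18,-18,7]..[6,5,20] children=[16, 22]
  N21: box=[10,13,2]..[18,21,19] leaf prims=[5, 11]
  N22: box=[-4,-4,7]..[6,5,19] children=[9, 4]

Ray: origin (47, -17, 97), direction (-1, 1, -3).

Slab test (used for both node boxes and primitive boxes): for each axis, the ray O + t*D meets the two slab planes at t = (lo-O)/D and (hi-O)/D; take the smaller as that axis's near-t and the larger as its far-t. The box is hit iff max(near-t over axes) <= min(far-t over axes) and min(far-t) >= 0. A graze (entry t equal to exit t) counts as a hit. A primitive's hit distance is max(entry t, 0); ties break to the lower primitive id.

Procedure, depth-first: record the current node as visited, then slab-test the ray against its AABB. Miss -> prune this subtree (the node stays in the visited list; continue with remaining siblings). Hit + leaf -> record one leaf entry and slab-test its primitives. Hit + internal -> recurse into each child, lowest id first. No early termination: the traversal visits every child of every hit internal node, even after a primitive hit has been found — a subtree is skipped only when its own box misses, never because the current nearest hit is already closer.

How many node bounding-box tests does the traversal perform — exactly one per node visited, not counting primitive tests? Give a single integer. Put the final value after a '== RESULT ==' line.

Walk:
N0 x:[29,65] y:[-1,40] z:[73/3,39] -> hit [29,39], descend [7, 15]
  N7 x:[31,62] y:[2,40] z:[98/3,39] -> hit [98/3,39], descend [2, 8]
    N2 x:[48,62] y:[2,31] z:[34,39] -> miss, prune
    N8 x:[31,51] y:[8,40] z:[98/3,38] -> hit [98/3,38], descend [10, 12]
      N10 x:[34,51] y:[8,24] z:[98/3,38] -> miss, prune
      N12 x:[31,49] y:[28,40] z:[98/3,104/3] -> hit [98/3,104/3] leaf, test {P19(miss), P20@t=34}
  N15 x:[29,65] y:[-1,38] z:[73/3,95/3] -> hit [29,95/3], descend [1, 20]
    N1 x:[29,37] y:[-1,38] z:[73/3,95/3] -> hit [29,95/3], descend [11, 21]
      N11 x:[32,37] y:[-1,5] z:[73/3,79/3] -> miss, prune
      N21 x:[29,37] y:[30,38] z:[26,95/3] -> hit [30,95/3] leaf, test {P5(miss), P11@t=31}
    N20 x:[41,65] y:[-1,22] z:[77/3,30] -> miss, prune

Summary -> nodes [0, 7, 2, 8, 10, 12, 15, 1, 11, 21, 20]; box-tests=11; leaf-entries=2; first=P11

== RESULT ==
11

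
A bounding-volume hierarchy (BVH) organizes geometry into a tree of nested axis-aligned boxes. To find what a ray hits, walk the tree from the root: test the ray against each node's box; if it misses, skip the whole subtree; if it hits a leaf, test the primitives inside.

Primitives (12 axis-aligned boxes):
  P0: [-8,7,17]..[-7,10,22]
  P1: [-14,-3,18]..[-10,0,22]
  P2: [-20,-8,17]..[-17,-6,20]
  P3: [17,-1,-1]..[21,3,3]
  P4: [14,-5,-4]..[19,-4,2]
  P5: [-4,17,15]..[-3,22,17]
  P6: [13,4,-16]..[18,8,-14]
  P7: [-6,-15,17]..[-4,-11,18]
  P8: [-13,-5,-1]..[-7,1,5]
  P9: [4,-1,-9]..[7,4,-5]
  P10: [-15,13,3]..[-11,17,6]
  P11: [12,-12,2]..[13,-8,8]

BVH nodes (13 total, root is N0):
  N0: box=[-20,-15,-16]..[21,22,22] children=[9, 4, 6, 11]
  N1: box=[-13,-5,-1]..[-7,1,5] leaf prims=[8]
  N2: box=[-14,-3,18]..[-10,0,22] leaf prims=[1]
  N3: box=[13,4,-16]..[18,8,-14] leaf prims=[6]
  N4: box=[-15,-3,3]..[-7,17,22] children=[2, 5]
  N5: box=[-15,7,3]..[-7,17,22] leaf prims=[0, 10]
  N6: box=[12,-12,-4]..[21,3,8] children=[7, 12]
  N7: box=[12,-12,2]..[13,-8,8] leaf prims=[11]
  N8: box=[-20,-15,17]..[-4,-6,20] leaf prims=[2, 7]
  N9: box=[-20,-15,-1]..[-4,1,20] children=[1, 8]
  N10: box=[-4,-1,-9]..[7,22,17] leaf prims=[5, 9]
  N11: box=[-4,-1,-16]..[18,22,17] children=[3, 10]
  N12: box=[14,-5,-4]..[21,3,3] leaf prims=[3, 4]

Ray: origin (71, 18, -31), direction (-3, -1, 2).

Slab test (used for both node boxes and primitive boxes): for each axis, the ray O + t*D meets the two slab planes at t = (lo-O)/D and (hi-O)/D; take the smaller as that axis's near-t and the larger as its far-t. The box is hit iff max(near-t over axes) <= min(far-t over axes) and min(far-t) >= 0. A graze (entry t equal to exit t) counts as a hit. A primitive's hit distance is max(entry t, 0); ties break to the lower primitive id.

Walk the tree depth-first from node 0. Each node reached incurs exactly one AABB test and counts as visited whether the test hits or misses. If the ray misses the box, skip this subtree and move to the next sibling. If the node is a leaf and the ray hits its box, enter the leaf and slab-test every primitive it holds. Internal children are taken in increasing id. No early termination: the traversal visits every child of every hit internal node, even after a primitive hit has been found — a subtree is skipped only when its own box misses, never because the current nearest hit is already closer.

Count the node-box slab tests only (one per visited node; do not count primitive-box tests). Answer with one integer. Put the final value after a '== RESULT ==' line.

Walk:
N0 x:[50/3,91/3] y:[-4,33] z:[15/2,53/2] -> hit [50/3,53/2], descend [4, 6, 9, 11]
  N4 x:[26,86/3] y:[1,21] z:[17,53/2] -> miss, prune
  N6 x:[50/3,59/3] y:[15,30] z:[27/2,39/2] -> hit [50/3,39/2], descend [7, 12]
    N7 x:[58/3,59/3] y:[26,30] z:[33/2,39/2] -> miss, prune
    N12 x:[50/3,19] y:[15,23] z:[27/2,17] -> hit [50/3,17] leaf, test {P3@t=50/3, P4(miss)}
  N9 x:[25,91/3] y:[17,33] z:[15,51/2] -> hit [25,51/2], descend [1, 8]
    N1 x:[26,28] y:[17,23] z:[15,18] -> miss, prune
    N8 x:[25,91/3] y:[24,33] z:[24,51/2] -> hit [25,51/2] leaf, test {P2(miss), P7(miss)}
  N11 x:[53/3,25] y:[-4,19] z:[15/2,24] -> hit [53/3,19], descend [3, 10]
    N3 x:[53/3,58/3] y:[10,14] z:[15/2,17/2] -> miss, prune
    N10 x:[64/3,25] y:[-4,19] z:[11,24] -> miss, prune

Summary -> nodes [0, 4, 6, 7, 12, 9, 1, 8, 11, 3, 10]; box-tests=11; leaf-entries=2; first=P3

== RESULT ==
11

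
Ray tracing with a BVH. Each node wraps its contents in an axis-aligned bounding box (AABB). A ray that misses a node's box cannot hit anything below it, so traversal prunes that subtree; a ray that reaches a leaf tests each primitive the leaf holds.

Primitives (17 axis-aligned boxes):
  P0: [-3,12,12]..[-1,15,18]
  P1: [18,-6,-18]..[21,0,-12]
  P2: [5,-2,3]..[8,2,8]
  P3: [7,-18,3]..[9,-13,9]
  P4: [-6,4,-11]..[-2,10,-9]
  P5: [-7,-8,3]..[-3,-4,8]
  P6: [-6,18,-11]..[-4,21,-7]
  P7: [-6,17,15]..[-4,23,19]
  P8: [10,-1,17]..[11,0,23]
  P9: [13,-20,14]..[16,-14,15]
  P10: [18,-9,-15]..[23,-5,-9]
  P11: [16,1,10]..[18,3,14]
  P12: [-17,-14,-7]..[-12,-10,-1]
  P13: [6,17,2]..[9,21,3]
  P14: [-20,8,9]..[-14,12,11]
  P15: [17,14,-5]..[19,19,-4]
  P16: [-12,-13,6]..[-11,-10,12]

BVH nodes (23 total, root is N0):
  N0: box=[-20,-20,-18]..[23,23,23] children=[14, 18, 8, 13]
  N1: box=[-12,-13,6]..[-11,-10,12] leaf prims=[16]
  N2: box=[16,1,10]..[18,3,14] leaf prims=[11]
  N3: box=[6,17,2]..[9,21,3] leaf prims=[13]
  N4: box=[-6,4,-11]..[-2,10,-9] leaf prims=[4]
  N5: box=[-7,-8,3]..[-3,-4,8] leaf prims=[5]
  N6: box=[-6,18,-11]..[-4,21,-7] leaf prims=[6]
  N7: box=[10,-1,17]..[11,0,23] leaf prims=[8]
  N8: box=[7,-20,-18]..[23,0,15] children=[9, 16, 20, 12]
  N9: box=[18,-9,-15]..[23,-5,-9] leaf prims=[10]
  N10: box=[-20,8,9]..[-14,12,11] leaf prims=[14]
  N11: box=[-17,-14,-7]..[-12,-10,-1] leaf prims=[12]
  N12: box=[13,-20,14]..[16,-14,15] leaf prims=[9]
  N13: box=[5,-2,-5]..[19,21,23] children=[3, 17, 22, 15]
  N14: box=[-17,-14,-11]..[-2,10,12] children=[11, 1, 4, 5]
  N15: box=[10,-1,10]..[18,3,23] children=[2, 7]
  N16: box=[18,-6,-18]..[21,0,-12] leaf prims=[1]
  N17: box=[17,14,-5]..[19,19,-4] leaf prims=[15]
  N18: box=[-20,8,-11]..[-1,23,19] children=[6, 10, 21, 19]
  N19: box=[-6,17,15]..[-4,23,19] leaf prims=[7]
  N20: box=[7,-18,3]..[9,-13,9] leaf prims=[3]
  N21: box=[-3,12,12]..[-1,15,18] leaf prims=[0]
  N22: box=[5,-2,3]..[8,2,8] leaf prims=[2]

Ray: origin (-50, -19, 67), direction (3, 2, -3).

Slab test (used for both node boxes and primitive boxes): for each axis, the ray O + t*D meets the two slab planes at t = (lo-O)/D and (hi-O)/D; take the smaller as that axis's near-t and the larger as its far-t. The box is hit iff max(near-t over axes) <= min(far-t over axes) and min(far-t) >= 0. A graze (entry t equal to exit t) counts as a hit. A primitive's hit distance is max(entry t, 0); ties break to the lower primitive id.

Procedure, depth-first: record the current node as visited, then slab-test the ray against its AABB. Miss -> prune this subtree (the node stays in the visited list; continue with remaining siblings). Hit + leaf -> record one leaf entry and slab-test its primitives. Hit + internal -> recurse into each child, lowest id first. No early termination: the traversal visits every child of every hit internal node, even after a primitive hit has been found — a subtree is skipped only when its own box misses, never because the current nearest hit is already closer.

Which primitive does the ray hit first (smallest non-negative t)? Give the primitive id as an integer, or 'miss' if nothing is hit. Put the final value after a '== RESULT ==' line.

Traverse from the root:
N0 x:[10,73/3] y:[-1/2,21] z:[44/3,85/3] -> hit [44/3,21], descend [8, 13, 14, 18]
  N8 x:[19,73/3] y:[-1/2,19/2] z:[52/3,85/3] -> miss, prune
  N13 x:[55/3,23] y:[17/2,20] z:[44/3,24] -> hit [55/3,20], descend [3, 15, 17, 22]
    N3 x:[56/3,59/3] y:[18,20] z:[64/3,65/3] -> miss, prune
    N15 x:[20,68/3] y:[9,11] z:[44/3,19] -> miss, prune
    N17 x:[67/3,23] y:[33/2,19] z:[71/3,24] -> miss, prune
    N22 x:[55/3,58/3] y:[17/2,21/2] z:[59/3,64/3] -> miss, prune
  N14 x:[11,16] y:[5/2,29/2] z:[55/3,26] -> miss, prune
  N18 x:[10,49/3] y:[27/2,21] z:[16,26] -> hit [16,49/3], descend [6, 10, 19, 21]
    N6 x:[44/3,46/3] y:[37/2,20] z:[74/3,26] -> miss, prune
    N10 x:[10,12] y:[27/2,31/2] z:[56/3,58/3] -> miss, prune
    N19 x:[44/3,46/3] y:[18,21] z:[16,52/3] -> miss, prune
    N21 x:[47/3,49/3] y:[31/2,17] z:[49/3,55/3] -> hit [49/3,49/3] leaf, test {P0@t=49/3}

order=[0, 8, 13, 3, 15, 17, 22, 14, 18, 6, 10, 19, 21]  |boxes|=13  |leaves|=1  hit=P0

== RESULT ==
0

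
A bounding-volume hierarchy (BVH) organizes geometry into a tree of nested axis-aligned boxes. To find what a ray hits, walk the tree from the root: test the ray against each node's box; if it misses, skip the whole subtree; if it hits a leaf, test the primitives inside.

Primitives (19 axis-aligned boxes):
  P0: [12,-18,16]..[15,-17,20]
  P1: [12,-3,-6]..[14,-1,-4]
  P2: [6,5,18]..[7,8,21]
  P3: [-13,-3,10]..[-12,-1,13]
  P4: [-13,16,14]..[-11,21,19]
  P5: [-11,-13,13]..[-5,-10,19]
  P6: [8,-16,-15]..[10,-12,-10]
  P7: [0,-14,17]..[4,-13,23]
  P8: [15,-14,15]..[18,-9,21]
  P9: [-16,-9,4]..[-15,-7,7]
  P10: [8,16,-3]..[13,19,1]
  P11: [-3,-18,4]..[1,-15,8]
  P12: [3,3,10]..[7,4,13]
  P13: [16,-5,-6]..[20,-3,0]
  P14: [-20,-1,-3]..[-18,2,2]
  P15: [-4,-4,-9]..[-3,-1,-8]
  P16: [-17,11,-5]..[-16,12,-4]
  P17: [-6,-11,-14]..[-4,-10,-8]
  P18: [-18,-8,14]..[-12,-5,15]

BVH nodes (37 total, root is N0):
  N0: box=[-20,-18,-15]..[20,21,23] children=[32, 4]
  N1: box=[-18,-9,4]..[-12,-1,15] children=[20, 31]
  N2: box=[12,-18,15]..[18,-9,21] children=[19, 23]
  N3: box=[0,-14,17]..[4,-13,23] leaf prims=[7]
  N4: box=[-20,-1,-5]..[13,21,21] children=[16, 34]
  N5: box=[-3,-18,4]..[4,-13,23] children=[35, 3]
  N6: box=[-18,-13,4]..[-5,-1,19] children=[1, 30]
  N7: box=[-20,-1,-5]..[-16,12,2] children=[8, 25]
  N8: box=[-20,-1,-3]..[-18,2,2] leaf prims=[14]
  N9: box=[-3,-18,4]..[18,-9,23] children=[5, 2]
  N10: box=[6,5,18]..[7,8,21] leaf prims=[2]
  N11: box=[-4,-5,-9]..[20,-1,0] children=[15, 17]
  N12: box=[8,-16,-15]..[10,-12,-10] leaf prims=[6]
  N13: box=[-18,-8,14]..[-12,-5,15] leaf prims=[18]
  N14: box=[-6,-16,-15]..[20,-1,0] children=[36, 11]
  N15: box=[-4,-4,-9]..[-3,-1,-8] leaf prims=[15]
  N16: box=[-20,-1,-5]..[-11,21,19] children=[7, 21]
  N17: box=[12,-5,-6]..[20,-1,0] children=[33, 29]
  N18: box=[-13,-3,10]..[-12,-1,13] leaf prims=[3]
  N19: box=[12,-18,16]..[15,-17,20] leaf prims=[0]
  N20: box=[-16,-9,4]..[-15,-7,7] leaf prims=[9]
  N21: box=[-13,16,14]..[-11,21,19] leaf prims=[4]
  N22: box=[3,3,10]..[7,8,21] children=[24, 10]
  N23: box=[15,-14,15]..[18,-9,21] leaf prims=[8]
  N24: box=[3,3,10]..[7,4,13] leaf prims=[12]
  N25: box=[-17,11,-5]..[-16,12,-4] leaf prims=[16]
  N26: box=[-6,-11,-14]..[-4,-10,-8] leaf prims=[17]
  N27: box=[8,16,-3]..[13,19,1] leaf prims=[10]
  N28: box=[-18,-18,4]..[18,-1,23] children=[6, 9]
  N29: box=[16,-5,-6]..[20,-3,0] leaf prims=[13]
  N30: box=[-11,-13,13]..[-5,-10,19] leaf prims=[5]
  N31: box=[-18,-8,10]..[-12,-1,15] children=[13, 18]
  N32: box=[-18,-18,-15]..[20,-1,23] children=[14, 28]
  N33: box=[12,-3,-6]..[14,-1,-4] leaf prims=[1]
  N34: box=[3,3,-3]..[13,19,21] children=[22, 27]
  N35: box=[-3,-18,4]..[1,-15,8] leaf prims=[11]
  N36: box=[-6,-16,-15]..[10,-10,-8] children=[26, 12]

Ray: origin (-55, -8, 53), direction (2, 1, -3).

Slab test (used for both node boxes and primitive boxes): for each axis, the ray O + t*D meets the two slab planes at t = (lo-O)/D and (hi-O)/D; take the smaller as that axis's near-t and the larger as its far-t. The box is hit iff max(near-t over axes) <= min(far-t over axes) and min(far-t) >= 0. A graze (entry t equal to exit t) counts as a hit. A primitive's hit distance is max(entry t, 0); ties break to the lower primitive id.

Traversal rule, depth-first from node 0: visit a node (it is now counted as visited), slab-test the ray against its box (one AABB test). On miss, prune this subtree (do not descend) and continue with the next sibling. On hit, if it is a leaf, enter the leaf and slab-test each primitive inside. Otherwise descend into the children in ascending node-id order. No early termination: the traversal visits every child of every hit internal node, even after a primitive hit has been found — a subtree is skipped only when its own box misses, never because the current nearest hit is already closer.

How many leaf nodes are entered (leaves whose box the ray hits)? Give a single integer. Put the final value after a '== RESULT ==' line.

Traverse from the root:
N0 x:[35/2,75/2] y:[-10,29] z:[10,68/3] -> hit [35/2,68/3], descend [4, 32]
  N4 x:[35/2,34] y:[7,29] z:[32/3,58/3] -> hit [35/2,58/3], descend [16, 34]
    N16 x:[35/2,22] y:[7,29] z:[34/3,58/3] -> hit [35/2,58/3], descend [7, 21]
      N7 x:[35/2,39/2] y:[7,20] z:[17,58/3] -> hit [35/2,58/3], descend [8, 25]
        N8 x:[35/2,37/2] y:[7,10] z:[17,56/3] -> miss, prune
        N25 x:[19,39/2] y:[19,20] z:[19,58/3] -> hit [19,58/3] leaf, test {P16@t=19}
      N21 x:[21,22] y:[24,29] z:[34/3,13] -> miss, prune
    N34 x:[29,34] y:[11,27] z:[32/3,56/3] -> miss, prune
  N32 x:[37/2,75/2] y:[-10,7] z:[10,68/3] -> miss, prune

Summary -> nodes [0, 4, 16, 7, 8, 25, 21, 34, 32]; box-tests=9; leaf-entries=1; first=P16

== RESULT ==
1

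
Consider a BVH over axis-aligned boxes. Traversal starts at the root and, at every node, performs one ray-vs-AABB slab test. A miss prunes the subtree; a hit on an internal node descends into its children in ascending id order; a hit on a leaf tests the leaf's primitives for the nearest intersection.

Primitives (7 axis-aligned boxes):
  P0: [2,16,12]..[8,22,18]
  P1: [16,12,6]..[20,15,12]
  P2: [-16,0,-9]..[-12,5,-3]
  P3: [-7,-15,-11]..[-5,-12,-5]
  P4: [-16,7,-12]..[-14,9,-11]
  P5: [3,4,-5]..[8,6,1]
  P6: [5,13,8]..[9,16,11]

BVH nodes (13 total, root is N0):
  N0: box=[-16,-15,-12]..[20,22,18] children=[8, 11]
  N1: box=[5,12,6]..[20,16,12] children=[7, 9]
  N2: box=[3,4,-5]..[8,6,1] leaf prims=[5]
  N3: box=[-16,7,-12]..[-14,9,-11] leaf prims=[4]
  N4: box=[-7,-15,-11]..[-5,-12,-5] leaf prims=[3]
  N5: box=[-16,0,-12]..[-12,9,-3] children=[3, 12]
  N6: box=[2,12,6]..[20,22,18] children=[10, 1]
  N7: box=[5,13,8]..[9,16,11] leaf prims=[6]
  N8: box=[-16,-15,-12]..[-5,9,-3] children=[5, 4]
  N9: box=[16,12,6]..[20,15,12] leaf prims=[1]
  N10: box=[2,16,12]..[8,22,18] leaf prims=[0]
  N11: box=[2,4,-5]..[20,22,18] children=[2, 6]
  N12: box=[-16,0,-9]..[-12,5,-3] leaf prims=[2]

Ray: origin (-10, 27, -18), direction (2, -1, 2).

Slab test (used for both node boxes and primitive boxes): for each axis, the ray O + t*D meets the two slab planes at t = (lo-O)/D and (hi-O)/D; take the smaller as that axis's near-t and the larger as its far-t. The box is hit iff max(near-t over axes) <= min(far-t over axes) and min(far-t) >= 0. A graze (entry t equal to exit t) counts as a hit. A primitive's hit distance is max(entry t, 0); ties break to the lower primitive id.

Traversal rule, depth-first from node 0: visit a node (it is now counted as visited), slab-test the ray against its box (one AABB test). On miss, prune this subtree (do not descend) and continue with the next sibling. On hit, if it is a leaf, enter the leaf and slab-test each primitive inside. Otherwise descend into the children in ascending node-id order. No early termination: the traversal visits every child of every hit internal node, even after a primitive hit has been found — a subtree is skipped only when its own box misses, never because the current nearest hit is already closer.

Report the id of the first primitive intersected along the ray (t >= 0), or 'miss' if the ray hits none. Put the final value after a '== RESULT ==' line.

Trace the traversal:
N0 x:[-3,15] y:[5,42] z:[3,18] -> hit [5,15], descend [8, 11]
  N8 x:[-3,5/2] y:[18,42] z:[3,15/2] -> miss, prune
  N11 x:[6,15] y:[5,23] z:[13/2,18] -> hit [13/2,15], descend [2, 6]
    N2 x:[13/2,9] y:[21,23] z:[13/2,19/2] -> miss, prune
    N6 x:[6,15] y:[5,15] z:[12,18] -> hit [12,15], descend [1, 10]
      N1 x:[15/2,15] y:[11,15] z:[12,15] -> hit [12,15], descend [7, 9]
        N7 x:[15/2,19/2] y:[11,14] z:[13,29/2] -> miss, prune
        N9 x:[13,15] y:[12,15] z:[12,15] -> hit [13,15] leaf, test {P1@t=13}
      N10 x:[6,9] y:[5,11] z:[15,18] -> miss, prune

Summary -> nodes [0, 8, 11, 2, 6, 1, 7, 9, 10]; box-tests=9; leaf-entries=1; first=P1

== RESULT ==
1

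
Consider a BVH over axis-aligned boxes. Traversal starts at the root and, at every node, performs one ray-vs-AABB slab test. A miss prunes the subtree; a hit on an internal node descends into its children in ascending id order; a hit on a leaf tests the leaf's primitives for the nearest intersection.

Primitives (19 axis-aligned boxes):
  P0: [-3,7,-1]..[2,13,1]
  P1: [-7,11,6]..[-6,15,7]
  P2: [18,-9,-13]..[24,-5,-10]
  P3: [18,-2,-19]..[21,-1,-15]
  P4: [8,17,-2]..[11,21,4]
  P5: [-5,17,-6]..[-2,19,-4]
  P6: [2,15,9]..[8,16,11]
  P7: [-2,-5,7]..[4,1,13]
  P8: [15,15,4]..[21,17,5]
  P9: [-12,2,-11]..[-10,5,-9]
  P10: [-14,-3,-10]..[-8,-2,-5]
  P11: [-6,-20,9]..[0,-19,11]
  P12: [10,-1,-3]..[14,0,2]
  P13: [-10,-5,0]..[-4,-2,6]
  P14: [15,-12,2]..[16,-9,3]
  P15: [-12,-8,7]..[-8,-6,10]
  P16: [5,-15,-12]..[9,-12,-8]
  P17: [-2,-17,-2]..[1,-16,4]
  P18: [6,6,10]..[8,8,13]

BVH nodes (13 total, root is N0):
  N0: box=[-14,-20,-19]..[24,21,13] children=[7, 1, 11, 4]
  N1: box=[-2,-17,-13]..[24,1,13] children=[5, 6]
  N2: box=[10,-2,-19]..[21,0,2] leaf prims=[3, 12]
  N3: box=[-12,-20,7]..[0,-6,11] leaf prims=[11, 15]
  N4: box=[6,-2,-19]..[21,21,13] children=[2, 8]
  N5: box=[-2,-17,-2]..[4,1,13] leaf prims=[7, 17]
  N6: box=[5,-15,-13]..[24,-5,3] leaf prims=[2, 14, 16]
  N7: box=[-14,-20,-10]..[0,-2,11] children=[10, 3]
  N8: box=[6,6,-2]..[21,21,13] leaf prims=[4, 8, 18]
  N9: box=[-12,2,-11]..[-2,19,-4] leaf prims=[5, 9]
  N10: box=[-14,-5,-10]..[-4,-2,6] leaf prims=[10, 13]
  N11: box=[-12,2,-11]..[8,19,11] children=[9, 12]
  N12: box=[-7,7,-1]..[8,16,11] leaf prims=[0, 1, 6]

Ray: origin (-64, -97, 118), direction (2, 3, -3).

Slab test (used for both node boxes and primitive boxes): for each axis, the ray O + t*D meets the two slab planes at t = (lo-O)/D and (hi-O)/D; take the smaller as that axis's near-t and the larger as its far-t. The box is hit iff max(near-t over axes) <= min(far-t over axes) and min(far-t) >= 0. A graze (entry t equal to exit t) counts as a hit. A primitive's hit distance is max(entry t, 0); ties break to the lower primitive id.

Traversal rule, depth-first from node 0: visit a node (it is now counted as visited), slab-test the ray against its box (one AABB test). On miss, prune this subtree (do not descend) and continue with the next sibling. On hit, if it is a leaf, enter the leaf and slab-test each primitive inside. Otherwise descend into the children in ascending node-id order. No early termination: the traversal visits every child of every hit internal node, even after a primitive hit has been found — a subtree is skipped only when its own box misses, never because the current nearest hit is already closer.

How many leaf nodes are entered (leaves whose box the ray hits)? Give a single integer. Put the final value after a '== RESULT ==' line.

Walk:
N0 x:[25,44] y:[77/3,118/3] z:[35,137/3] -> hit [35,118/3], descend [1, 4, 7, 11]
  N1 x:[31,44] y:[80/3,98/3] z:[35,131/3] -> miss, prune
  N4 x:[35,85/2] y:[95/3,118/3] z:[35,137/3] -> hit [35,118/3], descend [2, 8]
    N2 x:[37,85/2] y:[95/3,97/3] z:[116/3,137/3] -> miss, prune
    N8 x:[35,85/2] y:[103/3,118/3] z:[35,40] -> hit [35,118/3] leaf, test {P4(miss), P8(miss), P18@t=35}
  N7 x:[25,32] y:[77/3,95/3] z:[107/3,128/3] -> miss, prune
  N11 x:[26,36] y:[33,116/3] z:[107/3,43] -> hit [107/3,36], descend [9, 12]
    N9 x:[26,31] y:[33,116/3] z:[122/3,43] -> miss, prune
    N12 x:[57/2,36] y:[104/3,113/3] z:[107/3,119/3] -> hit [107/3,36] leaf, test {P0(miss), P1(miss), P6(miss)}

Summary -> nodes [0, 1, 4, 2, 8, 7, 11, 9, 12]; box-tests=9; leaf-entries=2; first=P18

== RESULT ==
2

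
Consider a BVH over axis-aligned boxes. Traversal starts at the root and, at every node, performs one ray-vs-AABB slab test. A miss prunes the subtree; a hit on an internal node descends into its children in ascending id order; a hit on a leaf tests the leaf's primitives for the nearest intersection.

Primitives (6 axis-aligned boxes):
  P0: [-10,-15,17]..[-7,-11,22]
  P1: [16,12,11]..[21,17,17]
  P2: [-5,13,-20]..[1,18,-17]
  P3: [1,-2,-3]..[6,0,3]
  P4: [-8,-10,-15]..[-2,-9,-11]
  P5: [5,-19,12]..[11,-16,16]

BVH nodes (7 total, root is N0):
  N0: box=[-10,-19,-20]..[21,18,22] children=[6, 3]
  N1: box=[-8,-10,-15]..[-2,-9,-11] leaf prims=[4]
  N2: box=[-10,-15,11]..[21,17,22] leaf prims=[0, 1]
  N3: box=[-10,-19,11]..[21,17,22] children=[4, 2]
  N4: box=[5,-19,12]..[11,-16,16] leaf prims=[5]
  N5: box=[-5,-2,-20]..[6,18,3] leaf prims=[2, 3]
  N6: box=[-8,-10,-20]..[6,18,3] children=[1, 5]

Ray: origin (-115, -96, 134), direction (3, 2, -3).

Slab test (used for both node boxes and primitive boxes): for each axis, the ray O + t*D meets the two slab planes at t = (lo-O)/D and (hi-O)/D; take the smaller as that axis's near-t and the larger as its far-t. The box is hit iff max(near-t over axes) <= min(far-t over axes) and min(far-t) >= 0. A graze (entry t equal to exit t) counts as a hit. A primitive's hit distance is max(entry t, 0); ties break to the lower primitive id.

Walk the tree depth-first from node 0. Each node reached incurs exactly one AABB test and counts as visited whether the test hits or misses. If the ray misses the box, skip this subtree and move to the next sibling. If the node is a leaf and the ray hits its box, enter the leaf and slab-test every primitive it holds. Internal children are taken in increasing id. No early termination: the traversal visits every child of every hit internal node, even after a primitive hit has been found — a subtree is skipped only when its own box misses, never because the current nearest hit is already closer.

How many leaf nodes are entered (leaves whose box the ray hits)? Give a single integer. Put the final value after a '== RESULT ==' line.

Trace the traversal:
N0 x:[35,136/3] y:[77/2,57] z:[112/3,154/3] -> hit [77/2,136/3], descend [3, 6]
  N3 x:[35,136/3] y:[77/2,113/2] z:[112/3,41] -> hit [77/2,41], descend [2, 4]
    N2 x:[35,136/3] y:[81/2,113/2] z:[112/3,41] -> hit [81/2,41] leaf, test {P0(miss), P1(miss)}
    N4 x:[40,42] y:[77/2,40] z:[118/3,122/3] -> hit [40,40] leaf, test {P5@t=40}
  N6 x:[107/3,121/3] y:[43,57] z:[131/3,154/3] -> miss, prune

5 AABB tests over nodes [0, 3, 2, 4, 6]; 2 leaves entered; closest P5.

== RESULT ==
2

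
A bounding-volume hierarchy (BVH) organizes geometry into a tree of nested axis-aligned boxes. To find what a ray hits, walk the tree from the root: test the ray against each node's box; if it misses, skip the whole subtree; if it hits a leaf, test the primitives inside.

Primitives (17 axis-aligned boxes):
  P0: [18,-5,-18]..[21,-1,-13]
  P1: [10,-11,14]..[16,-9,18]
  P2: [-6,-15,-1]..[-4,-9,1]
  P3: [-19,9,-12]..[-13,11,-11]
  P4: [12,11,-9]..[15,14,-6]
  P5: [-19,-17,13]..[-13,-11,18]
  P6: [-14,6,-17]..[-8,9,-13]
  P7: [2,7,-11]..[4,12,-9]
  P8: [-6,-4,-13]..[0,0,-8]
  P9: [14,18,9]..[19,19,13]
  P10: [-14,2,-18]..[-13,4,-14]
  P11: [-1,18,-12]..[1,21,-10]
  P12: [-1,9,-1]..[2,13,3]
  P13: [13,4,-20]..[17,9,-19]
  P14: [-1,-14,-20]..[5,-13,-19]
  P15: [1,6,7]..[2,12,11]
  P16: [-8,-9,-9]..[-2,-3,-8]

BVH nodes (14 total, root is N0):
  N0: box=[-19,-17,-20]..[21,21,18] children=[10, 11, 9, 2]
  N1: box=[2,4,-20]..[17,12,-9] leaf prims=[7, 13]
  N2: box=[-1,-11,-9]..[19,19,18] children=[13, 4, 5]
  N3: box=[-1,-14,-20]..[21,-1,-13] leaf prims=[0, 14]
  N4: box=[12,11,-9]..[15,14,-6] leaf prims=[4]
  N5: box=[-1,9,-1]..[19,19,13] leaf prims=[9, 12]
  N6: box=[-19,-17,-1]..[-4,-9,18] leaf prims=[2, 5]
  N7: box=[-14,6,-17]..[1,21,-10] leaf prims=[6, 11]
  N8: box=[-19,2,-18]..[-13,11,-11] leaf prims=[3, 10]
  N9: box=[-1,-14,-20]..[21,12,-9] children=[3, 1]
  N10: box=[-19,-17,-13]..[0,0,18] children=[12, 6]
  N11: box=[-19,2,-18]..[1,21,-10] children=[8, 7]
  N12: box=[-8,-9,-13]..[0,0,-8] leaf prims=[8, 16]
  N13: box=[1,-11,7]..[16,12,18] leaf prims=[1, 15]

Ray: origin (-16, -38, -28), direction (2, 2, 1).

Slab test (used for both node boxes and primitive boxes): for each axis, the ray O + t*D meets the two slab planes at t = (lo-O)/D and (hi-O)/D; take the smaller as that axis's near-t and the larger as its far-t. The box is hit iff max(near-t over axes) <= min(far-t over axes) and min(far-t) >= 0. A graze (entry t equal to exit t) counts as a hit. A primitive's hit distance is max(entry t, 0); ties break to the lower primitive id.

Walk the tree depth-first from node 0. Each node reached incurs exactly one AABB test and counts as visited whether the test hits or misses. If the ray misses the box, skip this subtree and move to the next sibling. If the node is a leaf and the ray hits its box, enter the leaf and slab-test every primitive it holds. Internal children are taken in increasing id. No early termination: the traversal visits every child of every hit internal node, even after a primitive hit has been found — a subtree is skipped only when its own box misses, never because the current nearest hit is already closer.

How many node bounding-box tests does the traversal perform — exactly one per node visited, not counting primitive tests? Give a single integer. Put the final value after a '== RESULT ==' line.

Trace the traversal:
N0 x:[-3/2,37/2] y:[21/2,59/2] z:[8,46] -> hit [21/2,37/2], descend [2, 9, 10, 11]
  N2 x:[15/2,35/2] y:[27/2,57/2] z:[19,46] -> miss, prune
  N9 x:[15/2,37/2] y:[12,25] z:[8,19] -> hit [12,37/2], descend [1, 3]
    N1 x:[9,33/2] y:[21,25] z:[8,19] -> miss, prune
    N3 x:[15/2,37/2] y:[12,37/2] z:[8,15] -> hit [12,15] leaf, test {P0(miss), P14(miss)}
  N10 x:[-3/2,8] y:[21/2,19] z:[15,46] -> miss, prune
  N11 x:[-3/2,17/2] y:[20,59/2] z:[10,18] -> miss, prune

order=[0, 2, 9, 1, 3, 10, 11]  |boxes|=7  |leaves|=1  hit=miss

== RESULT ==
7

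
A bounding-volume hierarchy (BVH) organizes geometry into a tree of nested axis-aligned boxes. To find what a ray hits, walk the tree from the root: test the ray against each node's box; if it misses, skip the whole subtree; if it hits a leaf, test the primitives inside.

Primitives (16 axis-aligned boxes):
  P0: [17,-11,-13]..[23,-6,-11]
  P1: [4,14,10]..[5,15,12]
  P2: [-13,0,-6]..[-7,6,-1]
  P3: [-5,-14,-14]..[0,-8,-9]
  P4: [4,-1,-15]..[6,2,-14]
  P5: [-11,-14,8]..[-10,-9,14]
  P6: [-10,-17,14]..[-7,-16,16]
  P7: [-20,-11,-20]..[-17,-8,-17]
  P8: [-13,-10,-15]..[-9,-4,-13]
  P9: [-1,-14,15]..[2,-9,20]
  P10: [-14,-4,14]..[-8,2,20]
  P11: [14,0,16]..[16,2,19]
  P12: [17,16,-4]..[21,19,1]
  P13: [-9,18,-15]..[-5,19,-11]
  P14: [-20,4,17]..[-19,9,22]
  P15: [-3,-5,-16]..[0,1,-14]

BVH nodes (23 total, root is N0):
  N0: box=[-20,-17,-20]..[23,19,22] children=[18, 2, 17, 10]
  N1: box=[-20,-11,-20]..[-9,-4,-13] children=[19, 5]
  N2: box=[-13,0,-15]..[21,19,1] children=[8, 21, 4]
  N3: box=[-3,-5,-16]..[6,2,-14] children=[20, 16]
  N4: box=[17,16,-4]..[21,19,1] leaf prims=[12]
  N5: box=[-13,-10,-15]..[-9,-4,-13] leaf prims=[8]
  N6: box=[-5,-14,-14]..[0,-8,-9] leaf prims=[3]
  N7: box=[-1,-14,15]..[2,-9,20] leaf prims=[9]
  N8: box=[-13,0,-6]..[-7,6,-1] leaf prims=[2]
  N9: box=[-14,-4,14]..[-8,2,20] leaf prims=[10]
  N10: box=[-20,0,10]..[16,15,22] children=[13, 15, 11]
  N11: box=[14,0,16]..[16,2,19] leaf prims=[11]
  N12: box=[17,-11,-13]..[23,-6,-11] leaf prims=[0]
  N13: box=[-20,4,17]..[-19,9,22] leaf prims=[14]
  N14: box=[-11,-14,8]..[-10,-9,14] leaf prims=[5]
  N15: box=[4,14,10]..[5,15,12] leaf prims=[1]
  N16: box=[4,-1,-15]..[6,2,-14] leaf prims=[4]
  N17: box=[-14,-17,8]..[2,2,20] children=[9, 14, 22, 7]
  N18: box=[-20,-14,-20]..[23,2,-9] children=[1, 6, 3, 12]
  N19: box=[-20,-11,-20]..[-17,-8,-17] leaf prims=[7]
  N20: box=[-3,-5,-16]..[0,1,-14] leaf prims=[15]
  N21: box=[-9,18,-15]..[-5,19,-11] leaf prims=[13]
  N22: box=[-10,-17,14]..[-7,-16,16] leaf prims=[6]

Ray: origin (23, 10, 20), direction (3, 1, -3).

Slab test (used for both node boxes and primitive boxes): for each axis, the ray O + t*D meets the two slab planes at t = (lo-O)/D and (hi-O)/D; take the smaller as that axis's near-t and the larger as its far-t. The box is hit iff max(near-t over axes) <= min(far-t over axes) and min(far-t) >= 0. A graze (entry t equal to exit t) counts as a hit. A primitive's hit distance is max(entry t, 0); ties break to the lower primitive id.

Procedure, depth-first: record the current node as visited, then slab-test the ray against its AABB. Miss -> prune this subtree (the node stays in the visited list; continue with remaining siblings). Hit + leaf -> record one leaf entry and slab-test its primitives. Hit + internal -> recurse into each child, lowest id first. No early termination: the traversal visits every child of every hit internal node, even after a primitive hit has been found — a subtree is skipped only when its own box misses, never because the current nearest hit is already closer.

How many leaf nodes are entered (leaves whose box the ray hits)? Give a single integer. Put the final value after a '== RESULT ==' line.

Traverse from the root:
N0 x:[-43/3,0] y:[-27,9] z:[-2/3,40/3] -> hit [-2/3,0], descend [2, 10, 17, 18]
  N2 x:[-12,-2/3] y:[-10,9] z:[19/3,35/3] -> miss, prune
  N10 x:[-43/3,-7/3] y:[-10,5] z:[-2/3,10/3] -> miss, prune
  N17 x:[-37/3,-7] y:[-27,-8] z:[0,4] -> miss, prune
  N18 x:[-43/3,0] y:[-24,-8] z:[29/3,40/3] -> miss, prune

Visited [0, 2, 10, 17, 18]. Tests: 5 box, 0 leaf. Nearest: miss.

== RESULT ==
0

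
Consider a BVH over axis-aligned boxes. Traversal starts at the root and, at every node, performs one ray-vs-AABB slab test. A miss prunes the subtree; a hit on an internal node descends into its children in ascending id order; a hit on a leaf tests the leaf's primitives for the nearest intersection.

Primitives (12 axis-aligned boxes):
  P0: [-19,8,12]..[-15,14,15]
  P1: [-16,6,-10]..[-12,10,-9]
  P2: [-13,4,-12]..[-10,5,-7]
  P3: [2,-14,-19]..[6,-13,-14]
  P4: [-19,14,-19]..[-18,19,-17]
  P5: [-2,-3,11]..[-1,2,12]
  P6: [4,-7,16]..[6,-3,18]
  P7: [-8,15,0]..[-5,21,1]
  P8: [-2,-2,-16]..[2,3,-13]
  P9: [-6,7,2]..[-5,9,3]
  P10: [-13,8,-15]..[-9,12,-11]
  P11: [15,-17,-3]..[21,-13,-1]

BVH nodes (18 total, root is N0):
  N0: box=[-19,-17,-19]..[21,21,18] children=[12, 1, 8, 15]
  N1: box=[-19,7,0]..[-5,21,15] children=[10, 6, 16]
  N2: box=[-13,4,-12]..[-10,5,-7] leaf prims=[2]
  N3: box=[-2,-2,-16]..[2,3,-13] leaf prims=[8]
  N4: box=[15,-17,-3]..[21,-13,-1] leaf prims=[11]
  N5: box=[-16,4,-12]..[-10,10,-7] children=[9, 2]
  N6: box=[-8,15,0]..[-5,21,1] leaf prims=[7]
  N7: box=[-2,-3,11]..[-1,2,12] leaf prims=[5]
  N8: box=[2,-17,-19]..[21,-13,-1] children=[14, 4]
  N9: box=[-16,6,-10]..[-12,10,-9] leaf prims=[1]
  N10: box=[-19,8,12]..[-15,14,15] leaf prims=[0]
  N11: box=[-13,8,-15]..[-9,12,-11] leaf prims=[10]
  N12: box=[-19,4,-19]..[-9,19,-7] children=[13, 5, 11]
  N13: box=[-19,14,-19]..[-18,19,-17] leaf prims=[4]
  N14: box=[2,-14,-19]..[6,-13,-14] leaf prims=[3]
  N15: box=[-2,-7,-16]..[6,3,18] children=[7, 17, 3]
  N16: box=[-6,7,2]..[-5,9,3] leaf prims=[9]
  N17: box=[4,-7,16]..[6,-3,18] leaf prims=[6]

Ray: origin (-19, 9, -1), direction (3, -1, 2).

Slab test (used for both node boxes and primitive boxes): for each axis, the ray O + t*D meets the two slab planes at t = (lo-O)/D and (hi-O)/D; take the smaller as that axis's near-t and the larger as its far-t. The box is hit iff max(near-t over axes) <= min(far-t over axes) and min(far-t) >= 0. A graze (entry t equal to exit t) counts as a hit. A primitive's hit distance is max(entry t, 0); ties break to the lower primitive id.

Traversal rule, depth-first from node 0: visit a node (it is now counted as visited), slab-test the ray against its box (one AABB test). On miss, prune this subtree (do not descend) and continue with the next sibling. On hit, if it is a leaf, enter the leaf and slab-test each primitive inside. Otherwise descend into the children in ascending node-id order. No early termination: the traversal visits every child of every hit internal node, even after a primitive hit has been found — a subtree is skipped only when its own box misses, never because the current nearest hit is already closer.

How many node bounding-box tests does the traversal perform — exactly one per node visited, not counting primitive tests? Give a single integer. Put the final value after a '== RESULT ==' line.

Trace the traversal:
N0 x:[0,40/3] y:[-12,26] z:[-9,19/2] -> hit [0,19/2], descend [1, 8, 12, 15]
  N1 x:[0,14/3] y:[-12,2] z:[1/2,8] -> hit [1/2,2], descend [6, 10, 16]
    N6 x:[11/3,14/3] y:[-12,-6] z:[1/2,1] -> miss, prune
    N10 x:[0,4/3] y:[-5,1] z:[13/2,8] -> miss, prune
    N16 x:[13/3,14/3] y:[0,2] z:[3/2,2] -> miss, prune
  N8 x:[7,40/3] y:[22,26] z:[-9,0] -> miss, prune
  N12 x:[0,10/3] y:[-10,5] z:[-9,-3] -> miss, prune
  N15 x:[17/3,25/3] y:[6,16] z:[-15/2,19/2] -> hit [6,25/3], descend [3, 7, 17]
    N3 x:[17/3,7] y:[6,11] z:[-15/2,-6] -> miss, prune
    N7 x:[17/3,6] y:[7,12] z:[6,13/2] -> miss, prune
    N17 x:[23/3,25/3] y:[12,16] z:[17/2,19/2] -> miss, prune

Visited [0, 1, 6, 10, 16, 8, 12, 15, 3, 7, 17]. Tests: 11 box, 0 leaf. Nearest: miss.

== RESULT ==
11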